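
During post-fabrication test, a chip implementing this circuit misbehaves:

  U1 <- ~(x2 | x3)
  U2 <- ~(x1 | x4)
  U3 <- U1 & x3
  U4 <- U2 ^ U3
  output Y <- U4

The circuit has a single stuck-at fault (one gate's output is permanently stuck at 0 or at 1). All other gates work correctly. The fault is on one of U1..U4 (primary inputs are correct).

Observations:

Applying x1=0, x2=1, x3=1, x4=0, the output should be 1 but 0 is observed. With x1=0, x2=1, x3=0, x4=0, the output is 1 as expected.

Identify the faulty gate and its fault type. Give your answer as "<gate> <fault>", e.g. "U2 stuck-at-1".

Fault-free values for test 1 (x1=0, x2=1, x3=1, x4=0): U1=0, U2=1, U3=0, U4=1, giving Y=1. Observed 0.
Test 1: faults giving observed 0 are {U1 stuck-at-1, U2 stuck-at-0, U3 stuck-at-1, U4 stuck-at-0}.
Test 2 (x1=0, x2=1, x3=0, x4=0): fault-free U1=0, U2=1, U3=0, U4=1 → 1; observed 1. Eliminates U2 stuck-at-0, U3 stuck-at-1, U4 stuck-at-0.
Only U1 stuck-at-1 is consistent with every test.

U1 stuck-at-1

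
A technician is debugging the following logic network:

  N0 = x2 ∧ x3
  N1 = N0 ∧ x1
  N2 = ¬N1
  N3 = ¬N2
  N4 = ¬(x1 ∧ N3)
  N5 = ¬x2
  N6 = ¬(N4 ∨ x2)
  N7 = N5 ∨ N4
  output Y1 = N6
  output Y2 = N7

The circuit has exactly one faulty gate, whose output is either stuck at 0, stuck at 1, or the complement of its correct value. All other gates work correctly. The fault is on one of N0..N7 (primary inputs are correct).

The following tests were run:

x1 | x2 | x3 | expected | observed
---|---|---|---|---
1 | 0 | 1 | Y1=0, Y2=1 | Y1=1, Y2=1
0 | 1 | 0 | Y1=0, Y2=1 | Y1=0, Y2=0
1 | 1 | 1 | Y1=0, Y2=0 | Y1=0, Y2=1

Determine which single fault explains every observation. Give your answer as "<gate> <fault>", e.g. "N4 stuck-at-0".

N4 inverted output

Fault-free values for test 1 (x1=1, x2=0, x3=1): N0=0, N1=0, N2=1, N3=0, N4=1, N5=1, N6=0, N7=1, giving Y1=0, Y2=1. Observed Y1=1, Y2=1.
Test 1: faults giving observed Y1=1, Y2=1 are {N0 stuck-at-1, N0 inverted output, N1 stuck-at-1, N1 inverted output, N2 stuck-at-0, N2 inverted output, N3 stuck-at-1, N3 inverted output, N4 stuck-at-0, N4 inverted output, N6 stuck-at-1, N6 inverted output}.
Test 2 (x1=0, x2=1, x3=0): fault-free N0=0, N1=0, N2=1, N3=0, N4=1, N5=0, N6=0, N7=1 → Y1=0, Y2=1; observed Y1=0, Y2=0. Eliminates N0 stuck-at-1, N0 inverted output, N1 stuck-at-1, N1 inverted output, N2 stuck-at-0, N2 inverted output, N3 stuck-at-1, N3 inverted output, N6 stuck-at-1, N6 inverted output.
Test 3 (x1=1, x2=1, x3=1): fault-free N0=1, N1=1, N2=0, N3=1, N4=0, N5=0, N6=0, N7=0 → Y1=0, Y2=0; observed Y1=0, Y2=1. Eliminates N4 stuck-at-0.
Only N4 inverted output is consistent with every test.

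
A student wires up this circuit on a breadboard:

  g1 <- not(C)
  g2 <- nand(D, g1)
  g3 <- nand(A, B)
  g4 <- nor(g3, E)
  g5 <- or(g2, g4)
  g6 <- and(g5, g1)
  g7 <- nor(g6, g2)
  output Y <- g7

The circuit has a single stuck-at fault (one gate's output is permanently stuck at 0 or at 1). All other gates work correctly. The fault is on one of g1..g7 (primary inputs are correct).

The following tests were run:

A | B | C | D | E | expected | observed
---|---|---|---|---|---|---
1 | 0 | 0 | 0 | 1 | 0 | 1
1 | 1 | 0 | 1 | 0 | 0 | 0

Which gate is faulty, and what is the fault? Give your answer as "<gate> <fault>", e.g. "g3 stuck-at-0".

g2 stuck-at-0

Fault-free values for test 1 (A=1, B=0, C=0, D=0, E=1): g1=1, g2=1, g3=1, g4=0, g5=1, g6=1, g7=0, giving Y=0. Observed 1.
Test 1: faults giving observed 1 are {g2 stuck-at-0, g7 stuck-at-1}.
Test 2 (A=1, B=1, C=0, D=1, E=0): fault-free g1=1, g2=0, g3=0, g4=1, g5=1, g6=1, g7=0 → 0; observed 0. Eliminates g7 stuck-at-1.
Only g2 stuck-at-0 is consistent with every test.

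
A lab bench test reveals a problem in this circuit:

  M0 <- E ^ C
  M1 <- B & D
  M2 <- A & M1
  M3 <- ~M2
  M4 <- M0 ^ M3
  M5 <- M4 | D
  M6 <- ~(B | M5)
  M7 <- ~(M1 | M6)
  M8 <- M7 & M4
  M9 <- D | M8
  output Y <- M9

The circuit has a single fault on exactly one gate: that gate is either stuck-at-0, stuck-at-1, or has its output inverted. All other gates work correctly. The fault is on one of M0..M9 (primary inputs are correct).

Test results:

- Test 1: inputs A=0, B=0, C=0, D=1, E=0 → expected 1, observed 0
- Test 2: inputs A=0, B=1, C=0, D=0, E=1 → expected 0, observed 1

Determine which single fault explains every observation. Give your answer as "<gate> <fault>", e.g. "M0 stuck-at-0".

Fault-free values for test 1 (A=0, B=0, C=0, D=1, E=0): M0=0, M1=0, M2=0, M3=1, M4=1, M5=1, M6=0, M7=1, M8=1, M9=1, giving Y=1. Observed 0.
Test 1: faults giving observed 0 are {M9 stuck-at-0, M9 inverted output}.
Test 2 (A=0, B=1, C=0, D=0, E=1): fault-free M0=1, M1=0, M2=0, M3=1, M4=0, M5=0, M6=0, M7=1, M8=0, M9=0 → 0; observed 1. Eliminates M9 stuck-at-0.
Only M9 inverted output is consistent with every test.

M9 inverted output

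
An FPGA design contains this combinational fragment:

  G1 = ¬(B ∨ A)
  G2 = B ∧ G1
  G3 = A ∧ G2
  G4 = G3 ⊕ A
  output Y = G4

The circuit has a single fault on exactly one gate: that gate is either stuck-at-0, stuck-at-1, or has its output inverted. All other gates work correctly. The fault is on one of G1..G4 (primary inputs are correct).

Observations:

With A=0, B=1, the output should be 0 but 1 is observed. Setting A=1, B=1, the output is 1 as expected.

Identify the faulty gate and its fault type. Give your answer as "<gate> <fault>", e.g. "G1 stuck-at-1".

Fault-free values for test 1 (A=0, B=1): G1=0, G2=0, G3=0, G4=0, giving Y=0. Observed 1.
Test 1: faults giving observed 1 are {G3 stuck-at-1, G3 inverted output, G4 stuck-at-1, G4 inverted output}.
Test 2 (A=1, B=1): fault-free G1=0, G2=0, G3=0, G4=1 → 1; observed 1. Eliminates G3 stuck-at-1, G3 inverted output, G4 inverted output.
Only G4 stuck-at-1 is consistent with every test.

G4 stuck-at-1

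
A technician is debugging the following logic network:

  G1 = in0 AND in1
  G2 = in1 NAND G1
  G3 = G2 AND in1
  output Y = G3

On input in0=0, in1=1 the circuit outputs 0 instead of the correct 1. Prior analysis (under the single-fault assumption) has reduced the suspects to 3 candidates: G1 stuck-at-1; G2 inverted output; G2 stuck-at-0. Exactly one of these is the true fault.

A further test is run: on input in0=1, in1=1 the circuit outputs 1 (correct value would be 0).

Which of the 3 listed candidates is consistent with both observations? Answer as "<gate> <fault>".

G2 inverted output

Evaluate each candidate on input in0=1, in1=1:
  G1 stuck-at-1: G1=1 [stuck-at-1], G2=0, G3=0 → 0 — eliminated
  G2 inverted output: G1=1, G2=1 [inverted output], G3=1 → 1 — matches
  G2 stuck-at-0: G1=1, G2=0 [stuck-at-0], G3=0 → 0 — eliminated
Only G2 inverted output reproduces the observed 1.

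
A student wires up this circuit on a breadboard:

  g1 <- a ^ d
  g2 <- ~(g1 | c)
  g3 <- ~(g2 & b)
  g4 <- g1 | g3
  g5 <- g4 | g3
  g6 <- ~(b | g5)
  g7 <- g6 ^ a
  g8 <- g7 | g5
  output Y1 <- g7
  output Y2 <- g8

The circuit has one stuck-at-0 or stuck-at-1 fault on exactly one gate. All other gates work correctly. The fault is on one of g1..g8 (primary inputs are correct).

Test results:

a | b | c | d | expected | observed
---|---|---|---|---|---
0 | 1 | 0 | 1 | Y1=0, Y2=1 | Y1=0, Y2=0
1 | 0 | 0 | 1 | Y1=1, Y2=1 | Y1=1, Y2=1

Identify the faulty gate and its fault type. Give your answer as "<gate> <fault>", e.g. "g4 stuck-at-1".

g1 stuck-at-0

Fault-free values for test 1 (a=0, b=1, c=0, d=1): g1=1, g2=0, g3=1, g4=1, g5=1, g6=0, g7=0, g8=1, giving Y1=0, Y2=1. Observed Y1=0, Y2=0.
Test 1: faults giving observed Y1=0, Y2=0 are {g1 stuck-at-0, g5 stuck-at-0, g8 stuck-at-0}.
Test 2 (a=1, b=0, c=0, d=1): fault-free g1=0, g2=1, g3=1, g4=1, g5=1, g6=0, g7=1, g8=1 → Y1=1, Y2=1; observed Y1=1, Y2=1. Eliminates g5 stuck-at-0, g8 stuck-at-0.
Only g1 stuck-at-0 is consistent with every test.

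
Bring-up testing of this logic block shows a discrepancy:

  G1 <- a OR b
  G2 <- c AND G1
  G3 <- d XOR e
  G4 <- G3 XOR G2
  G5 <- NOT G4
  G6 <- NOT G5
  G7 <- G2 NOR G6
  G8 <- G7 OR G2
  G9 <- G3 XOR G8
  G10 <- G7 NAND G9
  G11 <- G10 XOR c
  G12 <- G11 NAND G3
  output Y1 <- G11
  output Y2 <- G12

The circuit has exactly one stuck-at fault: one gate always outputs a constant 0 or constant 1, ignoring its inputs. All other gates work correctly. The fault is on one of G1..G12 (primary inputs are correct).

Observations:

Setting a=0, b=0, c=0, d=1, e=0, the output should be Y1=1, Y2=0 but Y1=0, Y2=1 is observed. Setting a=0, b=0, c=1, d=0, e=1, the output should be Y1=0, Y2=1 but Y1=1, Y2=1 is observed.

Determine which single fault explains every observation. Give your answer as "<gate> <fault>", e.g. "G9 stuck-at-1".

Fault-free values for test 1 (a=0, b=0, c=0, d=1, e=0): G1=0, G2=0, G3=1, G4=1, G5=0, G6=1, G7=0, G8=0, G9=1, G10=1, G11=1, G12=0, giving Y1=1, Y2=0. Observed Y1=0, Y2=1.
Test 1: faults giving observed Y1=0, Y2=1 are {G3 stuck-at-0, G10 stuck-at-0, G11 stuck-at-0}.
Test 2 (a=0, b=0, c=1, d=0, e=1): fault-free G1=0, G2=0, G3=1, G4=1, G5=0, G6=1, G7=0, G8=0, G9=1, G10=1, G11=0, G12=1 → Y1=0, Y2=1; observed Y1=1, Y2=1. Eliminates G10 stuck-at-0, G11 stuck-at-0.
Only G3 stuck-at-0 is consistent with every test.

G3 stuck-at-0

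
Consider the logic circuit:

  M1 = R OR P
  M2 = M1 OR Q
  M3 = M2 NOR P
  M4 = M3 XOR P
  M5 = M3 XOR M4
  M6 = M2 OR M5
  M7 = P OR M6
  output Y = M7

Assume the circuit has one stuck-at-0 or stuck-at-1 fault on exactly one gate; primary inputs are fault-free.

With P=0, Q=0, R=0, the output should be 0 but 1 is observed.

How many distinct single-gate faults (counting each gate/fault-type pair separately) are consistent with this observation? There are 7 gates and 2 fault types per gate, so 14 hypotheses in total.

6

Fault-free: M1=0, M2=0, M3=1, M4=1, M5=0, M6=0, M7=0 → 0. Observed 1.
  M1 stuck-at-0: output 0 ✗
  M1 stuck-at-1: output 1 ✓
  M2 stuck-at-0: output 0 ✗
  M2 stuck-at-1: output 1 ✓
  M3 stuck-at-0: output 0 ✗
  M3 stuck-at-1: output 0 ✗
  M4 stuck-at-0: output 1 ✓
  M4 stuck-at-1: output 0 ✗
  M5 stuck-at-0: output 0 ✗
  M5 stuck-at-1: output 1 ✓
  M6 stuck-at-0: output 0 ✗
  M6 stuck-at-1: output 1 ✓
  M7 stuck-at-0: output 0 ✗
  M7 stuck-at-1: output 1 ✓
Consistent faults: {M1 stuck-at-1, M2 stuck-at-1, M4 stuck-at-0, M5 stuck-at-1, M6 stuck-at-1, M7 stuck-at-1} — 6 in all.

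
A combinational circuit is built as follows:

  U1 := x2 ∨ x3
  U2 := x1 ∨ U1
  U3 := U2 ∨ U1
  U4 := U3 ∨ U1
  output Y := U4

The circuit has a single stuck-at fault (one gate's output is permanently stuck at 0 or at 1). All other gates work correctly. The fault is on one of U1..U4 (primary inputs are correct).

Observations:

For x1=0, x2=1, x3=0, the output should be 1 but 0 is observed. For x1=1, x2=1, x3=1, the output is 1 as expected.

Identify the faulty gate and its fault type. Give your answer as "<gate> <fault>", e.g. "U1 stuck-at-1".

U1 stuck-at-0

Fault-free values for test 1 (x1=0, x2=1, x3=0): U1=1, U2=1, U3=1, U4=1, giving Y=1. Observed 0.
Test 1: faults giving observed 0 are {U1 stuck-at-0, U4 stuck-at-0}.
Test 2 (x1=1, x2=1, x3=1): fault-free U1=1, U2=1, U3=1, U4=1 → 1; observed 1. Eliminates U4 stuck-at-0.
Only U1 stuck-at-0 is consistent with every test.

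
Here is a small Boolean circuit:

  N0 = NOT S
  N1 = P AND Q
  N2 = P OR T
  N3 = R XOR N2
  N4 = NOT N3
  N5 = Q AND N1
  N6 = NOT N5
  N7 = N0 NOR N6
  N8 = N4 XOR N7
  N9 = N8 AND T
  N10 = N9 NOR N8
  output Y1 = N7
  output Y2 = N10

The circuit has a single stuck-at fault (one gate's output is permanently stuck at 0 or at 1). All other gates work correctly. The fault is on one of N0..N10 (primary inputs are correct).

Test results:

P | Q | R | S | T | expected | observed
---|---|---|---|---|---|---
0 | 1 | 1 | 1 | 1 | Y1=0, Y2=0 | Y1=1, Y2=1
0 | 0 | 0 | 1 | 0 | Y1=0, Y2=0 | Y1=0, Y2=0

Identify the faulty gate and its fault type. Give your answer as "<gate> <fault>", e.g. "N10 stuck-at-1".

Fault-free values for test 1 (P=0, Q=1, R=1, S=1, T=1): N0=0, N1=0, N2=1, N3=0, N4=1, N5=0, N6=1, N7=0, N8=1, N9=1, N10=0, giving Y1=0, Y2=0. Observed Y1=1, Y2=1.
Test 1: faults giving observed Y1=1, Y2=1 are {N1 stuck-at-1, N5 stuck-at-1, N6 stuck-at-0, N7 stuck-at-1}.
Test 2 (P=0, Q=0, R=0, S=1, T=0): fault-free N0=0, N1=0, N2=0, N3=0, N4=1, N5=0, N6=1, N7=0, N8=1, N9=0, N10=0 → Y1=0, Y2=0; observed Y1=0, Y2=0. Eliminates N5 stuck-at-1, N6 stuck-at-0, N7 stuck-at-1.
Only N1 stuck-at-1 is consistent with every test.

N1 stuck-at-1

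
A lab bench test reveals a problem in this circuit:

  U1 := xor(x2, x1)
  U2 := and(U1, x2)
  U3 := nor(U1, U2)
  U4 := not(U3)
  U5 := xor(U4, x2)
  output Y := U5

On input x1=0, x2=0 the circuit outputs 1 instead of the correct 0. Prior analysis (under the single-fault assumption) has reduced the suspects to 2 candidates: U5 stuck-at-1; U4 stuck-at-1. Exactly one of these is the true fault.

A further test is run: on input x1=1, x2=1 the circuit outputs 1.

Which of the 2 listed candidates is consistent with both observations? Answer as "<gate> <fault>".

Evaluate each candidate on input x1=1, x2=1:
  U5 stuck-at-1: U1=0, U2=0, U3=1, U4=0, U5=1 [stuck-at-1] → 1 — matches
  U4 stuck-at-1: U1=0, U2=0, U3=1, U4=1 [stuck-at-1], U5=0 → 0 — eliminated
Only U5 stuck-at-1 reproduces the observed 1.

U5 stuck-at-1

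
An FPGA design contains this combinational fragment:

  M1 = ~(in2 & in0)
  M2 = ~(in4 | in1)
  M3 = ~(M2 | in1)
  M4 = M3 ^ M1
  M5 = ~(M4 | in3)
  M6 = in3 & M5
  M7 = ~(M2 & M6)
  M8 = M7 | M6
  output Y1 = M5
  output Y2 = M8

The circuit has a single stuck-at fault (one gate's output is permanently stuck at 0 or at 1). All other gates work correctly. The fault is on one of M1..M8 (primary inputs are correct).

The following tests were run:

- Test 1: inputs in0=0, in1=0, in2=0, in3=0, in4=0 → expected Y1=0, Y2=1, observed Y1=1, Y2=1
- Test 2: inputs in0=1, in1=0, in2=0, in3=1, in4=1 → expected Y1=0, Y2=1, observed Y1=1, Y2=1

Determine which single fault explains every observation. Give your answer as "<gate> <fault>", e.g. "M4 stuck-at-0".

M5 stuck-at-1

Fault-free values for test 1 (in0=0, in1=0, in2=0, in3=0, in4=0): M1=1, M2=1, M3=0, M4=1, M5=0, M6=0, M7=1, M8=1, giving Y1=0, Y2=1. Observed Y1=1, Y2=1.
Test 1: faults giving observed Y1=1, Y2=1 are {M1 stuck-at-0, M2 stuck-at-0, M3 stuck-at-1, M4 stuck-at-0, M5 stuck-at-1}.
Test 2 (in0=1, in1=0, in2=0, in3=1, in4=1): fault-free M1=1, M2=0, M3=1, M4=0, M5=0, M6=0, M7=1, M8=1 → Y1=0, Y2=1; observed Y1=1, Y2=1. Eliminates M1 stuck-at-0, M2 stuck-at-0, M3 stuck-at-1, M4 stuck-at-0.
Only M5 stuck-at-1 is consistent with every test.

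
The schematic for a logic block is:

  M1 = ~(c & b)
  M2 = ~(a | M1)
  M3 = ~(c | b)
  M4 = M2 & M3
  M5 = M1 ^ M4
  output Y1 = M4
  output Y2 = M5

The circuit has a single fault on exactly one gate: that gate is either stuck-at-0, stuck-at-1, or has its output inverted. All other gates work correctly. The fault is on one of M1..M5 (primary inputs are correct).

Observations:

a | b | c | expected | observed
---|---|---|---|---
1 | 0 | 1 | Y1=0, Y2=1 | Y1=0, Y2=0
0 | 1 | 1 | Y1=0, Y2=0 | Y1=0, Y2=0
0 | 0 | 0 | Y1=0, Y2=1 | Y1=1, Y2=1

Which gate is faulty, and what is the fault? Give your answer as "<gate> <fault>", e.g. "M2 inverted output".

Fault-free values for test 1 (a=1, b=0, c=1): M1=1, M2=0, M3=0, M4=0, M5=1, giving Y1=0, Y2=1. Observed Y1=0, Y2=0.
Test 1: faults giving observed Y1=0, Y2=0 are {M1 stuck-at-0, M1 inverted output, M5 stuck-at-0, M5 inverted output}.
Test 2 (a=0, b=1, c=1): fault-free M1=0, M2=1, M3=0, M4=0, M5=0 → Y1=0, Y2=0; observed Y1=0, Y2=0. Eliminates M1 inverted output, M5 inverted output.
Test 3 (a=0, b=0, c=0): fault-free M1=1, M2=0, M3=1, M4=0, M5=1 → Y1=0, Y2=1; observed Y1=1, Y2=1. Eliminates M5 stuck-at-0.
Only M1 stuck-at-0 is consistent with every test.

M1 stuck-at-0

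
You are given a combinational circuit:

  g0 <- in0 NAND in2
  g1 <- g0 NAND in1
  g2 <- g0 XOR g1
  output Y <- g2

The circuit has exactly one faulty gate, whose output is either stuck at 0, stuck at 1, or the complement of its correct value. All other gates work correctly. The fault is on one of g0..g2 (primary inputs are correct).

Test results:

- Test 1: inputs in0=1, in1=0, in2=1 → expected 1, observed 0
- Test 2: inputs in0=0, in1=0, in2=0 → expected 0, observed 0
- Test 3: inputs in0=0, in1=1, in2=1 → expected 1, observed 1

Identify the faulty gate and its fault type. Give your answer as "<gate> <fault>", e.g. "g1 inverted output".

g0 stuck-at-1

Fault-free values for test 1 (in0=1, in1=0, in2=1): g0=0, g1=1, g2=1, giving Y=1. Observed 0.
Test 1: faults giving observed 0 are {g0 stuck-at-1, g0 inverted output, g1 stuck-at-0, g1 inverted output, g2 stuck-at-0, g2 inverted output}.
Test 2 (in0=0, in1=0, in2=0): fault-free g0=1, g1=1, g2=0 → 0; observed 0. Eliminates g0 inverted output, g1 stuck-at-0, g1 inverted output, g2 inverted output.
Test 3 (in0=0, in1=1, in2=1): fault-free g0=1, g1=0, g2=1 → 1; observed 1. Eliminates g2 stuck-at-0.
Only g0 stuck-at-1 is consistent with every test.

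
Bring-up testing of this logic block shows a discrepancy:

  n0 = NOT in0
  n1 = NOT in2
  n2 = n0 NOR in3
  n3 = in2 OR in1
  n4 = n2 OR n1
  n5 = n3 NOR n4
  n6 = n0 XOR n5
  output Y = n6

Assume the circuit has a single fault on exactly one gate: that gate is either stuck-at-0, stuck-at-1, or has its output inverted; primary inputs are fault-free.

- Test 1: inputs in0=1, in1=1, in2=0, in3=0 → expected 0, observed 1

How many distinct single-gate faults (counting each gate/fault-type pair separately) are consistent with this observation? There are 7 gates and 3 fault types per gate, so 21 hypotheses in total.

6

Fault-free: n0=0, n1=1, n2=1, n3=1, n4=1, n5=0, n6=0 → 0. Observed 1.
  n0: stuck-at-1, inverted output ✓; others ✗
  n1: none of the 3 fault types match ✗
  n2: none of the 3 fault types match ✗
  n3: none of the 3 fault types match ✗
  n4: none of the 3 fault types match ✗
  n5: stuck-at-1, inverted output ✓; others ✗
  n6: stuck-at-1, inverted output ✓; others ✗
Consistent faults: {n0 stuck-at-1, n0 inverted output, n5 stuck-at-1, n5 inverted output, n6 stuck-at-1, n6 inverted output} — 6 in all.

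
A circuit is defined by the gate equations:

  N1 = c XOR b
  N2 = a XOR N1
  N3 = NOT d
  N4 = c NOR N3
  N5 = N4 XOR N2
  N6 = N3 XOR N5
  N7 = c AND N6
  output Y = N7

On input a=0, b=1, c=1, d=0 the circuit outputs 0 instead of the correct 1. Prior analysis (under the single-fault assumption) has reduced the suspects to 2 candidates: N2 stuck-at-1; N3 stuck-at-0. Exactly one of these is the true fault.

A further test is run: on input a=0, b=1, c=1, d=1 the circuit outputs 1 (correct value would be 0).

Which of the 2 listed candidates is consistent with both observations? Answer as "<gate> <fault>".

Evaluate each candidate on input a=0, b=1, c=1, d=1:
  N2 stuck-at-1: N1=0, N2=1 [stuck-at-1], N3=0, N4=0, N5=1, N6=1, N7=1 → 1 — matches
  N3 stuck-at-0: N1=0, N2=0, N3=0 [stuck-at-0], N4=0, N5=0, N6=0, N7=0 → 0 — eliminated
Only N2 stuck-at-1 reproduces the observed 1.

N2 stuck-at-1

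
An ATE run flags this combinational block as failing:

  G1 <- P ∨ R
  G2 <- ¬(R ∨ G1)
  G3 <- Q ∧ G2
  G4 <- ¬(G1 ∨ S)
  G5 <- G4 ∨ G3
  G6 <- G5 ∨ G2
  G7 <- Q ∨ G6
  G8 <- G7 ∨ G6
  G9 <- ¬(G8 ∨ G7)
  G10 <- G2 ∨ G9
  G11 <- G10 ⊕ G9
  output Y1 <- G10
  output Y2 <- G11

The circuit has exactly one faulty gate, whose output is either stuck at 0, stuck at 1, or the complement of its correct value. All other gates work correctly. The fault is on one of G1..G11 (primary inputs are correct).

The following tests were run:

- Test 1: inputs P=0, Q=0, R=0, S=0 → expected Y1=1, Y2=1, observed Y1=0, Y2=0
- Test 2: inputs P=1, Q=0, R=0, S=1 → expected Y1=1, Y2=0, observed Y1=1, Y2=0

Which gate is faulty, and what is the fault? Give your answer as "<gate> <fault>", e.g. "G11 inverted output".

G2 stuck-at-0

Fault-free values for test 1 (P=0, Q=0, R=0, S=0): G1=0, G2=1, G3=0, G4=1, G5=1, G6=1, G7=1, G8=1, G9=0, G10=1, G11=1, giving Y1=1, Y2=1. Observed Y1=0, Y2=0.
Test 1: faults giving observed Y1=0, Y2=0 are {G2 stuck-at-0, G2 inverted output, G10 stuck-at-0, G10 inverted output}.
Test 2 (P=1, Q=0, R=0, S=1): fault-free G1=1, G2=0, G3=0, G4=0, G5=0, G6=0, G7=0, G8=0, G9=1, G10=1, G11=0 → Y1=1, Y2=0; observed Y1=1, Y2=0. Eliminates G2 inverted output, G10 stuck-at-0, G10 inverted output.
Only G2 stuck-at-0 is consistent with every test.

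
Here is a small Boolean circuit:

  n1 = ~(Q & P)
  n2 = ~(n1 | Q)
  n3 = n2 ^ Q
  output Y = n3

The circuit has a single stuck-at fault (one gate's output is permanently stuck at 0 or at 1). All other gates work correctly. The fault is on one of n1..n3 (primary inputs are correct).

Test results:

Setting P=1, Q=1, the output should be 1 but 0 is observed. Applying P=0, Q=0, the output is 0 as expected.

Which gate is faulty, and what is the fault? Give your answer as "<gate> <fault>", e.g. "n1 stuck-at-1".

n3 stuck-at-0

Fault-free values for test 1 (P=1, Q=1): n1=0, n2=0, n3=1, giving Y=1. Observed 0.
Test 1: faults giving observed 0 are {n2 stuck-at-1, n3 stuck-at-0}.
Test 2 (P=0, Q=0): fault-free n1=1, n2=0, n3=0 → 0; observed 0. Eliminates n2 stuck-at-1.
Only n3 stuck-at-0 is consistent with every test.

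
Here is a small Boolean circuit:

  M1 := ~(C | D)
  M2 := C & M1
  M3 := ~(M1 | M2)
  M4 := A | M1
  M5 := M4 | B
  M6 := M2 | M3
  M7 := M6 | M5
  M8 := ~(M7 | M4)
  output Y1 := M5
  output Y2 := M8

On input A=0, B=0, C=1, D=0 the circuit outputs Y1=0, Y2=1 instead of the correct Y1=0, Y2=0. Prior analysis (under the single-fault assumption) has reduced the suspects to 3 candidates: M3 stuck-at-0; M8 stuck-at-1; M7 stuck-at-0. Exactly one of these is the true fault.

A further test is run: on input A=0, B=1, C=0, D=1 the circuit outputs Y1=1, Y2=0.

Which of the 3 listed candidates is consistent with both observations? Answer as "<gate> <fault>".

Evaluate each candidate on input A=0, B=1, C=0, D=1:
  M3 stuck-at-0: M1=0, M2=0, M3=0 [stuck-at-0], M4=0, M5=1, M6=0, M7=1, M8=0 → Y1=1, Y2=0 — matches
  M8 stuck-at-1: M1=0, M2=0, M3=1, M4=0, M5=1, M6=1, M7=1, M8=1 [stuck-at-1] → Y1=1, Y2=1 — eliminated
  M7 stuck-at-0: M1=0, M2=0, M3=1, M4=0, M5=1, M6=1, M7=0 [stuck-at-0], M8=1 → Y1=1, Y2=1 — eliminated
Only M3 stuck-at-0 reproduces the observed Y1=1, Y2=0.

M3 stuck-at-0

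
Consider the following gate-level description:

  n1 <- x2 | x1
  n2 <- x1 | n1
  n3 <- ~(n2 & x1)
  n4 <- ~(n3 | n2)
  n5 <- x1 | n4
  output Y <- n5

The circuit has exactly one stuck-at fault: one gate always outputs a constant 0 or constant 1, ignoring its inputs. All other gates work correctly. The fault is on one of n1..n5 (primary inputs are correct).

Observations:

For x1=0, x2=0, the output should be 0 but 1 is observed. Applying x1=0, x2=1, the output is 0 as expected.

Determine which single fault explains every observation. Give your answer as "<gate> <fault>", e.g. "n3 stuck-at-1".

n3 stuck-at-0

Fault-free values for test 1 (x1=0, x2=0): n1=0, n2=0, n3=1, n4=0, n5=0, giving Y=0. Observed 1.
Test 1: faults giving observed 1 are {n3 stuck-at-0, n4 stuck-at-1, n5 stuck-at-1}.
Test 2 (x1=0, x2=1): fault-free n1=1, n2=1, n3=1, n4=0, n5=0 → 0; observed 0. Eliminates n4 stuck-at-1, n5 stuck-at-1.
Only n3 stuck-at-0 is consistent with every test.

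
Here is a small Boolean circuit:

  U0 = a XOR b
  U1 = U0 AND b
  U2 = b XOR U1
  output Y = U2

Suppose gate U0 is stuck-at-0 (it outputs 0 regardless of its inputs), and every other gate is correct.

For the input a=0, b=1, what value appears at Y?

Propagate with U0 forced: U0=0 [stuck-at-0], U1=0, U2=1.
So Y = 1. (Without the fault it would be 0.)

1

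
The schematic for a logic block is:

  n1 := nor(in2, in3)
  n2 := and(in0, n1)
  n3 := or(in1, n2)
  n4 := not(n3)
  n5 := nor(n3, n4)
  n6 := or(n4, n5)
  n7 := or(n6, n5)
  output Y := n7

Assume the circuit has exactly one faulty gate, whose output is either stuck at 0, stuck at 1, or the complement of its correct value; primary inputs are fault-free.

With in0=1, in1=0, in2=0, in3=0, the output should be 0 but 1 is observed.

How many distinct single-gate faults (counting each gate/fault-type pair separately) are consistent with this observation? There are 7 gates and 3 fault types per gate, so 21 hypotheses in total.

Fault-free: n1=1, n2=1, n3=1, n4=0, n5=0, n6=0, n7=0 → 0. Observed 1.
  n1: stuck-at-0, inverted output ✓; others ✗
  n2: stuck-at-0, inverted output ✓; others ✗
  n3: stuck-at-0, inverted output ✓; others ✗
  n4: stuck-at-1, inverted output ✓; others ✗
  n5: stuck-at-1, inverted output ✓; others ✗
  n6: stuck-at-1, inverted output ✓; others ✗
  n7: stuck-at-1, inverted output ✓; others ✗
Consistent faults: {n1 stuck-at-0, n1 inverted output, n2 stuck-at-0, n2 inverted output, n3 stuck-at-0, n3 inverted output, n4 stuck-at-1, n4 inverted output, n5 stuck-at-1, n5 inverted output, n6 stuck-at-1, n6 inverted output, n7 stuck-at-1, n7 inverted output} — 14 in all.

14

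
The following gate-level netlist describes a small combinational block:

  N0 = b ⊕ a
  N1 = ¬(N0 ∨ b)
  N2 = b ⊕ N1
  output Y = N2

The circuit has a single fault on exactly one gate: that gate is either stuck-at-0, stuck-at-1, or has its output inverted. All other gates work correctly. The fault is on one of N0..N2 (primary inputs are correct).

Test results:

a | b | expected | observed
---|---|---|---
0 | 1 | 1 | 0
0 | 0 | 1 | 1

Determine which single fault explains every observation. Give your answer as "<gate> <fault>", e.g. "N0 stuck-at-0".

N1 stuck-at-1

Fault-free values for test 1 (a=0, b=1): N0=1, N1=0, N2=1, giving Y=1. Observed 0.
Test 1: faults giving observed 0 are {N1 stuck-at-1, N1 inverted output, N2 stuck-at-0, N2 inverted output}.
Test 2 (a=0, b=0): fault-free N0=0, N1=1, N2=1 → 1; observed 1. Eliminates N1 inverted output, N2 stuck-at-0, N2 inverted output.
Only N1 stuck-at-1 is consistent with every test.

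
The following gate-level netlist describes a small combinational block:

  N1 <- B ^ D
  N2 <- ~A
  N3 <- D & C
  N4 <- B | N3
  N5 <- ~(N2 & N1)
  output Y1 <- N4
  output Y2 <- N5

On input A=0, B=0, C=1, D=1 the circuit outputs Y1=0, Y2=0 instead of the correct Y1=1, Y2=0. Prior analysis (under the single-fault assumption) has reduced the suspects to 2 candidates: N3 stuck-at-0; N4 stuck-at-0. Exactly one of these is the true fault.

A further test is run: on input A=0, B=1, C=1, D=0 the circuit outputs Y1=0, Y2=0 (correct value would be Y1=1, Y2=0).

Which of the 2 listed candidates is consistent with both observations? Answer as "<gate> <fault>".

N4 stuck-at-0

Evaluate each candidate on input A=0, B=1, C=1, D=0:
  N3 stuck-at-0: N1=1, N2=1, N3=0 [stuck-at-0], N4=1, N5=0 → Y1=1, Y2=0 — eliminated
  N4 stuck-at-0: N1=1, N2=1, N3=0, N4=0 [stuck-at-0], N5=0 → Y1=0, Y2=0 — matches
Only N4 stuck-at-0 reproduces the observed Y1=0, Y2=0.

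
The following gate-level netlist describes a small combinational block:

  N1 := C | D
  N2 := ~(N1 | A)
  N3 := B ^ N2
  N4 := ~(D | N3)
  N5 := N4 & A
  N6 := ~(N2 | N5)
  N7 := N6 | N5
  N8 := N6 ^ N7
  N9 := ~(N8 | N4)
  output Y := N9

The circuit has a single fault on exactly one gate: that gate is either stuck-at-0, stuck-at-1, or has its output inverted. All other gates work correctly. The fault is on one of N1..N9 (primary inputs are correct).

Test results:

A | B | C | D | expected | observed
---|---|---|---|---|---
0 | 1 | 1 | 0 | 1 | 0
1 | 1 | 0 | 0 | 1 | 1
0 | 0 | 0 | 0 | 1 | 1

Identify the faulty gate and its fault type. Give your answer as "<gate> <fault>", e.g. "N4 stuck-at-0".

N1 stuck-at-0

Fault-free values for test 1 (A=0, B=1, C=1, D=0): N1=1, N2=0, N3=1, N4=0, N5=0, N6=1, N7=1, N8=0, N9=1, giving Y=1. Observed 0.
Test 1: faults giving observed 0 are {N1 stuck-at-0, N1 inverted output, N2 stuck-at-1, N2 inverted output, N3 stuck-at-0, N3 inverted output, N4 stuck-at-1, N4 inverted output, N5 stuck-at-1, N5 inverted output, N7 stuck-at-0, N7 inverted output, N8 stuck-at-1, N8 inverted output, N9 stuck-at-0, N9 inverted output}.
Test 2 (A=1, B=1, C=0, D=0): fault-free N1=0, N2=0, N3=1, N4=0, N5=0, N6=1, N7=1, N8=0, N9=1 → 1; observed 1. Eliminates N2 stuck-at-1, N2 inverted output, N3 stuck-at-0, N3 inverted output, N4 stuck-at-1, N4 inverted output, N5 stuck-at-1, N5 inverted output, N7 stuck-at-0, N7 inverted output, N8 stuck-at-1, N8 inverted output, N9 stuck-at-0, N9 inverted output.
Test 3 (A=0, B=0, C=0, D=0): fault-free N1=0, N2=1, N3=1, N4=0, N5=0, N6=0, N7=0, N8=0, N9=1 → 1; observed 1. Eliminates N1 inverted output.
Only N1 stuck-at-0 is consistent with every test.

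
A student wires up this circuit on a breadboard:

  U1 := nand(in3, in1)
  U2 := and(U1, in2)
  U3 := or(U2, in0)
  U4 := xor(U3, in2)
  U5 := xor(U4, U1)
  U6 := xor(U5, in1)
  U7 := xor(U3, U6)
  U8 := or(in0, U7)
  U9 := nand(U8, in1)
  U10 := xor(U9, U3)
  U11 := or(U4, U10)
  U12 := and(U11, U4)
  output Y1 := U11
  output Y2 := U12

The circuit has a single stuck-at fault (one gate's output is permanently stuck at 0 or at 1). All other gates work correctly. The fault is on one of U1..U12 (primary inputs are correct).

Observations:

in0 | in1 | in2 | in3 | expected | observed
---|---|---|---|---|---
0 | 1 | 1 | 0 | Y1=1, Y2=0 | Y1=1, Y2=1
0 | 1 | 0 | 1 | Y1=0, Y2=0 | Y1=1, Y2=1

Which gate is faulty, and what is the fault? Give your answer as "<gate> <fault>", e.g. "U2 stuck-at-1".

Fault-free values for test 1 (in0=0, in1=1, in2=1, in3=0): U1=1, U2=1, U3=1, U4=0, U5=1, U6=0, U7=1, U8=1, U9=0, U10=1, U11=1, U12=0, giving Y1=1, Y2=0. Observed Y1=1, Y2=1.
Test 1: faults giving observed Y1=1, Y2=1 are {U1 stuck-at-0, U2 stuck-at-0, U3 stuck-at-0, U4 stuck-at-1, U12 stuck-at-1}.
Test 2 (in0=0, in1=1, in2=0, in3=1): fault-free U1=0, U2=0, U3=0, U4=0, U5=0, U6=1, U7=1, U8=1, U9=0, U10=0, U11=0, U12=0 → Y1=0, Y2=0; observed Y1=1, Y2=1. Eliminates U1 stuck-at-0, U2 stuck-at-0, U3 stuck-at-0, U12 stuck-at-1.
Only U4 stuck-at-1 is consistent with every test.

U4 stuck-at-1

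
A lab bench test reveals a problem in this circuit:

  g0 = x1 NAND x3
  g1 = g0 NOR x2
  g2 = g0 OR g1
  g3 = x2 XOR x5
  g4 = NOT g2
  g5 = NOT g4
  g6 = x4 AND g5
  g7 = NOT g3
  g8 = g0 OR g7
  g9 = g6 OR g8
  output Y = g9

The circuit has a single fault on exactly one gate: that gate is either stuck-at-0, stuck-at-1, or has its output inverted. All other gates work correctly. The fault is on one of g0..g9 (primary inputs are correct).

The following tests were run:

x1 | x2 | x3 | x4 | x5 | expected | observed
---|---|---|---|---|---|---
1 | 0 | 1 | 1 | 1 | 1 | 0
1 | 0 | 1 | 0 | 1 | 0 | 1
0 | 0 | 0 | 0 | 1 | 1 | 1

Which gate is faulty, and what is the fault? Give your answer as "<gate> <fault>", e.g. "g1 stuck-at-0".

Fault-free values for test 1 (x1=1, x2=0, x3=1, x4=1, x5=1): g0=0, g1=1, g2=1, g3=1, g4=0, g5=1, g6=1, g7=0, g8=0, g9=1, giving Y=1. Observed 0.
Test 1: faults giving observed 0 are {g1 stuck-at-0, g1 inverted output, g2 stuck-at-0, g2 inverted output, g4 stuck-at-1, g4 inverted output, g5 stuck-at-0, g5 inverted output, g6 stuck-at-0, g6 inverted output, g9 stuck-at-0, g9 inverted output}.
Test 2 (x1=1, x2=0, x3=1, x4=0, x5=1): fault-free g0=0, g1=1, g2=1, g3=1, g4=0, g5=1, g6=0, g7=0, g8=0, g9=0 → 0; observed 1. Eliminates g1 stuck-at-0, g1 inverted output, g2 stuck-at-0, g2 inverted output, g4 stuck-at-1, g4 inverted output, g5 stuck-at-0, g5 inverted output, g6 stuck-at-0, g9 stuck-at-0.
Test 3 (x1=0, x2=0, x3=0, x4=0, x5=1): fault-free g0=1, g1=0, g2=1, g3=1, g4=0, g5=1, g6=0, g7=0, g8=1, g9=1 → 1; observed 1. Eliminates g9 inverted output.
Only g6 inverted output is consistent with every test.

g6 inverted output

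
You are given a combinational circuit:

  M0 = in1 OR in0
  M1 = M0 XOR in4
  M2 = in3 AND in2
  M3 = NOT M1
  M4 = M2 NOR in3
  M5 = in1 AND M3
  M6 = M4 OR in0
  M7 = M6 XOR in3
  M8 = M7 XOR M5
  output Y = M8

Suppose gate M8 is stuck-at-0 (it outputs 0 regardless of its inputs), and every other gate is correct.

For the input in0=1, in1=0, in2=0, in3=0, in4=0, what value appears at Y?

Propagate with M8 forced: M0=1, M1=1, M2=0, M3=0, M4=1, M5=0, M6=1, M7=1, M8=0 [stuck-at-0].
So Y = 0. (Without the fault it would be 1.)

0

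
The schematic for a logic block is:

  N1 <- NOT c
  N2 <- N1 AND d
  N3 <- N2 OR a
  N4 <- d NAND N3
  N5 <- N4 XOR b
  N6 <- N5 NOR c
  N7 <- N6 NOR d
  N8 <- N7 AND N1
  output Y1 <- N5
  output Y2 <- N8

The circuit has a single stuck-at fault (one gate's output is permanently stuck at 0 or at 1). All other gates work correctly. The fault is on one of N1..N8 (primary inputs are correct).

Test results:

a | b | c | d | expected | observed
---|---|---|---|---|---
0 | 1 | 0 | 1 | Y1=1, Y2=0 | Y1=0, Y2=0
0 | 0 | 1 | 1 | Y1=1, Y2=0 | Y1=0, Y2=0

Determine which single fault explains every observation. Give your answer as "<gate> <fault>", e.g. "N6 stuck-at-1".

N5 stuck-at-0

Fault-free values for test 1 (a=0, b=1, c=0, d=1): N1=1, N2=1, N3=1, N4=0, N5=1, N6=0, N7=0, N8=0, giving Y1=1, Y2=0. Observed Y1=0, Y2=0.
Test 1: faults giving observed Y1=0, Y2=0 are {N1 stuck-at-0, N2 stuck-at-0, N3 stuck-at-0, N4 stuck-at-1, N5 stuck-at-0}.
Test 2 (a=0, b=0, c=1, d=1): fault-free N1=0, N2=0, N3=0, N4=1, N5=1, N6=0, N7=0, N8=0 → Y1=1, Y2=0; observed Y1=0, Y2=0. Eliminates N1 stuck-at-0, N2 stuck-at-0, N3 stuck-at-0, N4 stuck-at-1.
Only N5 stuck-at-0 is consistent with every test.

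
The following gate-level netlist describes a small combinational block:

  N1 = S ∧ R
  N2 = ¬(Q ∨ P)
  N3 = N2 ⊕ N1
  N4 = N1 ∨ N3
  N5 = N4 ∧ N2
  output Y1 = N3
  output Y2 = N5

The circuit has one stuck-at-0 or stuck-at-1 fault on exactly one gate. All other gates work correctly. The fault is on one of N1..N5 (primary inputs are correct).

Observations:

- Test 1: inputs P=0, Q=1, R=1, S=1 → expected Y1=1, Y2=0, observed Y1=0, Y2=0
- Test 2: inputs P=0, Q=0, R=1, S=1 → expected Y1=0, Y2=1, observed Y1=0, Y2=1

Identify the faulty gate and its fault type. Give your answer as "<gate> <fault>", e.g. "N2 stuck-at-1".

Fault-free values for test 1 (P=0, Q=1, R=1, S=1): N1=1, N2=0, N3=1, N4=1, N5=0, giving Y1=1, Y2=0. Observed Y1=0, Y2=0.
Test 1: faults giving observed Y1=0, Y2=0 are {N1 stuck-at-0, N3 stuck-at-0}.
Test 2 (P=0, Q=0, R=1, S=1): fault-free N1=1, N2=1, N3=0, N4=1, N5=1 → Y1=0, Y2=1; observed Y1=0, Y2=1. Eliminates N1 stuck-at-0.
Only N3 stuck-at-0 is consistent with every test.

N3 stuck-at-0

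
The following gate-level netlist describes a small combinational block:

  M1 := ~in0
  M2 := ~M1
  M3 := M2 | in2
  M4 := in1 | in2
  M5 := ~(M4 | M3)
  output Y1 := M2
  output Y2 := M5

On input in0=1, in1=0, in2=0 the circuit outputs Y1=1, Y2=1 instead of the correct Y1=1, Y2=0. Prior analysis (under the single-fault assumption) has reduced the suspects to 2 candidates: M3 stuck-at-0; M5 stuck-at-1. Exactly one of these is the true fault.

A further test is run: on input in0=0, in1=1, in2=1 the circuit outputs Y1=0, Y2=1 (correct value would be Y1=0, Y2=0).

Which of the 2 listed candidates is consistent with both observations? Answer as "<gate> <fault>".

Evaluate each candidate on input in0=0, in1=1, in2=1:
  M3 stuck-at-0: M1=1, M2=0, M3=0 [stuck-at-0], M4=1, M5=0 → Y1=0, Y2=0 — eliminated
  M5 stuck-at-1: M1=1, M2=0, M3=1, M4=1, M5=1 [stuck-at-1] → Y1=0, Y2=1 — matches
Only M5 stuck-at-1 reproduces the observed Y1=0, Y2=1.

M5 stuck-at-1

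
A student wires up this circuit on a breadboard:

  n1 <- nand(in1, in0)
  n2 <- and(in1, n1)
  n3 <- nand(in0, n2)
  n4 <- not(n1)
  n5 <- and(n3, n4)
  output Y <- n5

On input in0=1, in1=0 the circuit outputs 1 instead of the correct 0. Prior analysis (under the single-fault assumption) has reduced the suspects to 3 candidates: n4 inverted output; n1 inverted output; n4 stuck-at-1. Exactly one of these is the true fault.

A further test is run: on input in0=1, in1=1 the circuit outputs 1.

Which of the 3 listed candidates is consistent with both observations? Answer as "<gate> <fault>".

Evaluate each candidate on input in0=1, in1=1:
  n4 inverted output: n1=0, n2=0, n3=1, n4=0 [inverted output], n5=0 → 0 — eliminated
  n1 inverted output: n1=1 [inverted output], n2=1, n3=0, n4=0, n5=0 → 0 — eliminated
  n4 stuck-at-1: n1=0, n2=0, n3=1, n4=1 [stuck-at-1], n5=1 → 1 — matches
Only n4 stuck-at-1 reproduces the observed 1.

n4 stuck-at-1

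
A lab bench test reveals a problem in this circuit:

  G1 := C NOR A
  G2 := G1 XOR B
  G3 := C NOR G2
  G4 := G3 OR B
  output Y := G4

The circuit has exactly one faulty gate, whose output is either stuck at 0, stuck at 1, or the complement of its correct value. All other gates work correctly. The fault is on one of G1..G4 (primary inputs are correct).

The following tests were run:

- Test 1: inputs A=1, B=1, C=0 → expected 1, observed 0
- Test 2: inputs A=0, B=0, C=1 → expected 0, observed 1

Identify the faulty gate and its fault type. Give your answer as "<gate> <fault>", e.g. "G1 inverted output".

G4 inverted output

Fault-free values for test 1 (A=1, B=1, C=0): G1=0, G2=1, G3=0, G4=1, giving Y=1. Observed 0.
Test 1: faults giving observed 0 are {G4 stuck-at-0, G4 inverted output}.
Test 2 (A=0, B=0, C=1): fault-free G1=0, G2=0, G3=0, G4=0 → 0; observed 1. Eliminates G4 stuck-at-0.
Only G4 inverted output is consistent with every test.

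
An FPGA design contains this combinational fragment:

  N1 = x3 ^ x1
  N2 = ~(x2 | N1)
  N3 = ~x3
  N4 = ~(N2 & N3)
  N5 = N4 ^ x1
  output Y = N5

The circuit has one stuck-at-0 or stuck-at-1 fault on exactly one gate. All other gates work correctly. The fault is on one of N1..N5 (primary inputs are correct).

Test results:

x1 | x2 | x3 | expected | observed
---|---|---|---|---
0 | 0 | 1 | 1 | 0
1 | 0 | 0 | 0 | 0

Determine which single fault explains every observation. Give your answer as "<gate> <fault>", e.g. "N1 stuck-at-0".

N5 stuck-at-0

Fault-free values for test 1 (x1=0, x2=0, x3=1): N1=1, N2=0, N3=0, N4=1, N5=1, giving Y=1. Observed 0.
Test 1: faults giving observed 0 are {N4 stuck-at-0, N5 stuck-at-0}.
Test 2 (x1=1, x2=0, x3=0): fault-free N1=1, N2=0, N3=1, N4=1, N5=0 → 0; observed 0. Eliminates N4 stuck-at-0.
Only N5 stuck-at-0 is consistent with every test.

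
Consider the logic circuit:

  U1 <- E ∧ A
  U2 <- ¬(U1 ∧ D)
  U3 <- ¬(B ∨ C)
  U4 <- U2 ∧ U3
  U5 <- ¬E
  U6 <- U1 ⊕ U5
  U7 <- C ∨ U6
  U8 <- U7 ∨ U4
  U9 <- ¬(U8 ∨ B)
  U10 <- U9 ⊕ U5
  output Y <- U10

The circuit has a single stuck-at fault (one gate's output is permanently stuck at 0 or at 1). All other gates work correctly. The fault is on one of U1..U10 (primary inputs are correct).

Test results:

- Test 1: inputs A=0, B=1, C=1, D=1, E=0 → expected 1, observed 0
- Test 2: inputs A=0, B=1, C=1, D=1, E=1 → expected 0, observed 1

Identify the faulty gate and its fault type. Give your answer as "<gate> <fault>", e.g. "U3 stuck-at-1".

U9 stuck-at-1

Fault-free values for test 1 (A=0, B=1, C=1, D=1, E=0): U1=0, U2=1, U3=0, U4=0, U5=1, U6=1, U7=1, U8=1, U9=0, U10=1, giving Y=1. Observed 0.
Test 1: faults giving observed 0 are {U5 stuck-at-0, U9 stuck-at-1, U10 stuck-at-0}.
Test 2 (A=0, B=1, C=1, D=1, E=1): fault-free U1=0, U2=1, U3=0, U4=0, U5=0, U6=0, U7=1, U8=1, U9=0, U10=0 → 0; observed 1. Eliminates U5 stuck-at-0, U10 stuck-at-0.
Only U9 stuck-at-1 is consistent with every test.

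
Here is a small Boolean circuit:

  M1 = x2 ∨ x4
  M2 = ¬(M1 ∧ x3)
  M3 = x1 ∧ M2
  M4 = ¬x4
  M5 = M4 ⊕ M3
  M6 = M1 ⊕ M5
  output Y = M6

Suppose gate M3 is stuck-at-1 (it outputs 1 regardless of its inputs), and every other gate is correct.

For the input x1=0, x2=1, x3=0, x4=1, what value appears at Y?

Propagate with M3 forced: M1=1, M2=1, M3=1 [stuck-at-1], M4=0, M5=1, M6=0.
So Y = 0. (Without the fault it would be 1.)

0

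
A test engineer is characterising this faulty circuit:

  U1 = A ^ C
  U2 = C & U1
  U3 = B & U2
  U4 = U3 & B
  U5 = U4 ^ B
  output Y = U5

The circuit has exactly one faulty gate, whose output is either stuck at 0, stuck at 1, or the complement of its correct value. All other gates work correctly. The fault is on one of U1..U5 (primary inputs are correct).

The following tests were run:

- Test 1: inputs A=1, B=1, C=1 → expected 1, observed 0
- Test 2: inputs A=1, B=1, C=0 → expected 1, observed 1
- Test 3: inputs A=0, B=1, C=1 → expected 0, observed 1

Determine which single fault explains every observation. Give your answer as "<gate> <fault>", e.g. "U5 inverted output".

U1 inverted output

Fault-free values for test 1 (A=1, B=1, C=1): U1=0, U2=0, U3=0, U4=0, U5=1, giving Y=1. Observed 0.
Test 1: faults giving observed 0 are {U1 stuck-at-1, U1 inverted output, U2 stuck-at-1, U2 inverted output, U3 stuck-at-1, U3 inverted output, U4 stuck-at-1, U4 inverted output, U5 stuck-at-0, U5 inverted output}.
Test 2 (A=1, B=1, C=0): fault-free U1=1, U2=0, U3=0, U4=0, U5=1 → 1; observed 1. Eliminates U2 stuck-at-1, U2 inverted output, U3 stuck-at-1, U3 inverted output, U4 stuck-at-1, U4 inverted output, U5 stuck-at-0, U5 inverted output.
Test 3 (A=0, B=1, C=1): fault-free U1=1, U2=1, U3=1, U4=1, U5=0 → 0; observed 1. Eliminates U1 stuck-at-1.
Only U1 inverted output is consistent with every test.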